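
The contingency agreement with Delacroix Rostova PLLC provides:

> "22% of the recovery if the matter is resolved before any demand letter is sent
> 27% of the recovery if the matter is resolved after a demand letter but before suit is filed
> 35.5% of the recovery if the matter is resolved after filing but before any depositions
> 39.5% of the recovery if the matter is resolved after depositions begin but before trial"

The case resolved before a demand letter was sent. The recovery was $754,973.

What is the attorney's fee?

$166,094.06

The matter resolved before a demand letter was sent, so the 22% rate applies.
$754,973 × 22% = $166,094.06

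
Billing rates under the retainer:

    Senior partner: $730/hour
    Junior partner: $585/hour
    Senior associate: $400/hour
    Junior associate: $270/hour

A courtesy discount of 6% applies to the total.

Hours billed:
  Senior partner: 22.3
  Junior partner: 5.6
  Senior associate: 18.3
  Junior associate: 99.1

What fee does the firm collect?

Senior partner: 22.3 × $730 = $16,279.00
Junior partner: 5.6 × $585 = $3,276.00
Senior associate: 18.3 × $400 = $7,320.00
Junior associate: 99.1 × $270 = $26,757.00
Subtotal: $53,632.00
Less 6% discount: −$3,217.92
Total: $53,632.00 − $3,217.92 = $50,414.08

$50,414.08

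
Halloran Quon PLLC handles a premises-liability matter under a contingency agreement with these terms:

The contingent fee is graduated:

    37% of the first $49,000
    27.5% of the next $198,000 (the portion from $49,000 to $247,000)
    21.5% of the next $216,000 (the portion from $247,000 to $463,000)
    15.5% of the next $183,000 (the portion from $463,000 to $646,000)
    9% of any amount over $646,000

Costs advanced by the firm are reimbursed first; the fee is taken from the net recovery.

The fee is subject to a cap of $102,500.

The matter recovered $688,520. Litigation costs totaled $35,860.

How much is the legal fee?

$102,500.00

Fee base (net of costs): $688,520 − $35,860 = $652,660
First $49,000 at 37% = $18,130.00
Next $198,000 at 27.5% = $54,450.00
Next $216,000 at 21.5% = $46,440.00
Next $183,000 at 15.5% = $28,365.00
Remaining $6,660 at 9% = $599.40
Fee: $18,130.00 + $54,450.00 + $46,440.00 + $28,365.00 + $599.40 = $147,984.40
$147,984.40 exceeds the $102,500 cap, so the fee is capped at $102,500.00.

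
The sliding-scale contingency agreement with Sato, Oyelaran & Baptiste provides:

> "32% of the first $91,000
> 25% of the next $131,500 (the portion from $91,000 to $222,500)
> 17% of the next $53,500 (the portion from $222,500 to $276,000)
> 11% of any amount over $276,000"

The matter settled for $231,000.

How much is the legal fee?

$63,440.00

First $91,000 at 32% = $29,120.00
Next $131,500 at 25% = $32,875.00
Remaining $8,500 at 17% = $1,445.00
Fee: $29,120.00 + $32,875.00 + $1,445.00 = $63,440.00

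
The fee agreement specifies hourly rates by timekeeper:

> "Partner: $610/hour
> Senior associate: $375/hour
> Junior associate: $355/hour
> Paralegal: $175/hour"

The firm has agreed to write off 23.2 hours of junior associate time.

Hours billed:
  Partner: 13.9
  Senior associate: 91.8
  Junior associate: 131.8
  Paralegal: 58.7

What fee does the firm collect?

$91,729.50

Partner: 13.9 × $610 = $8,479.00
Senior associate: 91.8 × $375 = $34,425.00
Junior associate: 131.8 × $355 = $46,789.00
Paralegal: 58.7 × $175 = $10,272.50
Subtotal: $99,965.50
Write-off: 23.2 × $355 = $8,236.00
Total: $99,965.50 − $8,236.00 = $91,729.50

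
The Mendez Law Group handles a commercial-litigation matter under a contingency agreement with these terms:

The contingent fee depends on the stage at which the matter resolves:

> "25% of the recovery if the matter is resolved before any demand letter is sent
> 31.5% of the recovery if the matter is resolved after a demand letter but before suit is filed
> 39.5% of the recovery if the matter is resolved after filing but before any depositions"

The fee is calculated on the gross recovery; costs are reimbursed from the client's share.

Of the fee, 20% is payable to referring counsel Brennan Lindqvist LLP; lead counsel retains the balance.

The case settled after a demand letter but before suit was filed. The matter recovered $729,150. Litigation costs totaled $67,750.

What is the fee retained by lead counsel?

$183,745.80

Fee base is the gross recovery, $729,150; costs are reimbursed separately.
The matter settled after a demand letter but before suit was filed, so the 31.5% rate applies.
$729,150 × 31.5% = $229,682.25
Referral share: 20% of $229,682.25 = $45,936.45; lead counsel retains $229,682.25 − $45,936.45 = $183,745.80.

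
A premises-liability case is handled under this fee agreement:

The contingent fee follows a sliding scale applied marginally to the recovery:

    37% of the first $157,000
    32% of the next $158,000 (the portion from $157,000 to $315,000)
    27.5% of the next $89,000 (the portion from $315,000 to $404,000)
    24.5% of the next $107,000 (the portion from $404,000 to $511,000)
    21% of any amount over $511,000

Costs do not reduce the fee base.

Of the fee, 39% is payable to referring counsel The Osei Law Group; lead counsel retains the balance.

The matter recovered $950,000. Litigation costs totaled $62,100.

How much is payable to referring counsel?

$98,096.70

Fee base is the gross recovery, $950,000; costs are reimbursed separately.
First $157,000 at 37% = $58,090.00
Next $158,000 at 32% = $50,560.00
Next $89,000 at 27.5% = $24,475.00
Next $107,000 at 24.5% = $26,215.00
Remaining $439,000 at 21% = $92,190.00
Fee: $58,090.00 + $50,560.00 + $24,475.00 + $26,215.00 + $92,190.00 = $251,530.00
Referral share: 39% of $251,530.00 = $98,096.70; lead counsel retains $251,530.00 − $98,096.70 = $153,433.30.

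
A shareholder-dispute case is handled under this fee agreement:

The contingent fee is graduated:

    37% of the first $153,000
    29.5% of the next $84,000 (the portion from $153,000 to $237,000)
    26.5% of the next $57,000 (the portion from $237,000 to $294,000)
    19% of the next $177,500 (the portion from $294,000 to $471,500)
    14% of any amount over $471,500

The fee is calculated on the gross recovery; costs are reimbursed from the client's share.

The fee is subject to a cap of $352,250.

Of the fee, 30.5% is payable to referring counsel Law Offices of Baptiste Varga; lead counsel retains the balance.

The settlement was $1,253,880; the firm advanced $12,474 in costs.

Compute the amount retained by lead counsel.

Fee base is the gross recovery, $1,253,880; costs are reimbursed separately.
First $153,000 at 37% = $56,610.00
Next $84,000 at 29.5% = $24,780.00
Next $57,000 at 26.5% = $15,105.00
Next $177,500 at 19% = $33,725.00
Remaining $782,380 at 14% = $109,533.20
Fee: $56,610.00 + $24,780.00 + $15,105.00 + $33,725.00 + $109,533.20 = $239,753.20
$239,753.20 is under the $352,250 cap.
Referral share: 30.5% of $239,753.20 = $73,124.73; lead counsel retains $239,753.20 − $73,124.73 = $166,628.47.

$166,628.47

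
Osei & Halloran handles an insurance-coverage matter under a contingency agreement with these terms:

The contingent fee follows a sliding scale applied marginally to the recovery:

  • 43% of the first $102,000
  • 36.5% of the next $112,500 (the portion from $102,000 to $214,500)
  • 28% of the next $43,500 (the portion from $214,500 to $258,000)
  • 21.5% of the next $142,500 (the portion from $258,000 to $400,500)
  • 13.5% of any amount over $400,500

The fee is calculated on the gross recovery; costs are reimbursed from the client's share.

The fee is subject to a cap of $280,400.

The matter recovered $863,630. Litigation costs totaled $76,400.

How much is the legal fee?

Fee base is the gross recovery, $863,630; costs are reimbursed separately.
First $102,000 at 43% = $43,860.00
Next $112,500 at 36.5% = $41,062.50
Next $43,500 at 28% = $12,180.00
Next $142,500 at 21.5% = $30,637.50
Remaining $463,130 at 13.5% = $62,522.55
Fee: $43,860.00 + $41,062.50 + $12,180.00 + $30,637.50 + $62,522.55 = $190,262.55
$190,262.55 is under the $280,400 cap.

$190,262.55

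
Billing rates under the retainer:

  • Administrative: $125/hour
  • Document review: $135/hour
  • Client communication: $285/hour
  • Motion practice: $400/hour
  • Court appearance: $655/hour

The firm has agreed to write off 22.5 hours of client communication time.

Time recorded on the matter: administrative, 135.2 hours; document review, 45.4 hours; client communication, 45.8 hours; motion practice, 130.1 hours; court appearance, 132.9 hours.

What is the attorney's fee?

Administrative: 135.2 × $125 = $16,900.00
Document review: 45.4 × $135 = $6,129.00
Client communication: 45.8 × $285 = $13,053.00
Motion practice: 130.1 × $400 = $52,040.00
Court appearance: 132.9 × $655 = $87,049.50
Subtotal: $175,171.50
Write-off: 22.5 × $285 = $6,412.50
Total: $175,171.50 − $6,412.50 = $168,759.00

$168,759.00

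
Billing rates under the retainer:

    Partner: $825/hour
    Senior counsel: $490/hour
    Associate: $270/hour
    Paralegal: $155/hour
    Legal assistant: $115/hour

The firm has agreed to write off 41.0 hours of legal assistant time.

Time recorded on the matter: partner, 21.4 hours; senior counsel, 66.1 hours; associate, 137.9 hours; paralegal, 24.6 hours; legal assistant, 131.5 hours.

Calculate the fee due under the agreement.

$101,497.50

Partner: 21.4 × $825 = $17,655.00
Senior counsel: 66.1 × $490 = $32,389.00
Associate: 137.9 × $270 = $37,233.00
Paralegal: 24.6 × $155 = $3,813.00
Legal assistant: 131.5 × $115 = $15,122.50
Subtotal: $106,212.50
Write-off: 41.0 × $115 = $4,715.00
Total: $106,212.50 − $4,715.00 = $101,497.50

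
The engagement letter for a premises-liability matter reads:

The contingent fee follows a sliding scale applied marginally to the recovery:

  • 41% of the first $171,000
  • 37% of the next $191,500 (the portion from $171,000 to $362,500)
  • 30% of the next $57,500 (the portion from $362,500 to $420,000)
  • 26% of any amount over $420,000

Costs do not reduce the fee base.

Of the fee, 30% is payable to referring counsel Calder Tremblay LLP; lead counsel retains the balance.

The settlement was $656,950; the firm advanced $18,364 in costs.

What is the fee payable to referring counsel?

Fee base is the gross recovery, $656,950; costs are reimbursed separately.
First $171,000 at 41% = $70,110.00
Next $191,500 at 37% = $70,855.00
Next $57,500 at 30% = $17,250.00
Remaining $236,950 at 26% = $61,607.00
Fee: $70,110.00 + $70,855.00 + $17,250.00 + $61,607.00 = $219,822.00
Referral share: 30% of $219,822.00 = $65,946.60; lead counsel retains $219,822.00 − $65,946.60 = $153,875.40.

$65,946.60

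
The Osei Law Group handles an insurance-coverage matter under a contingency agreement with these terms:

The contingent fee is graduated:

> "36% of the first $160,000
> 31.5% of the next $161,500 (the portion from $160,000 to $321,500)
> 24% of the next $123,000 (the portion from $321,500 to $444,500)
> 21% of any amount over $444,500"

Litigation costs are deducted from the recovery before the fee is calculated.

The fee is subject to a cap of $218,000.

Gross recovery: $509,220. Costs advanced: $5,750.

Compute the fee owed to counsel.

Fee base (net of costs): $509,220 − $5,750 = $503,470
First $160,000 at 36% = $57,600.00
Next $161,500 at 31.5% = $50,872.50
Next $123,000 at 24% = $29,520.00
Remaining $58,970 at 21% = $12,383.70
Fee: $57,600.00 + $50,872.50 + $29,520.00 + $12,383.70 = $150,376.20
$150,376.20 is under the $218,000 cap.

$150,376.20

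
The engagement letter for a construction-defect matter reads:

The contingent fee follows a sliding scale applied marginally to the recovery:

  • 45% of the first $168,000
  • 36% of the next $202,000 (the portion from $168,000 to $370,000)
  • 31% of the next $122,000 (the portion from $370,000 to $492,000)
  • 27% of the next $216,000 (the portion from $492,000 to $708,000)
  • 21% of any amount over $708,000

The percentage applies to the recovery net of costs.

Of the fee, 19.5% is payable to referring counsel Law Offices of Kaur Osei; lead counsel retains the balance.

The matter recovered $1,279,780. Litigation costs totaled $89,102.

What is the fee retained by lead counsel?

Fee base (net of costs): $1,279,780 − $89,102 = $1,190,678
First $168,000 at 45% = $75,600.00
Next $202,000 at 36% = $72,720.00
Next $122,000 at 31% = $37,820.00
Next $216,000 at 27% = $58,320.00
Remaining $482,678 at 21% = $101,362.38
Fee: $75,600.00 + $72,720.00 + $37,820.00 + $58,320.00 + $101,362.38 = $345,822.38
Referral share: 19.5% of $345,822.38 = $67,435.36; lead counsel retains $345,822.38 − $67,435.36 = $278,387.02.

$278,387.02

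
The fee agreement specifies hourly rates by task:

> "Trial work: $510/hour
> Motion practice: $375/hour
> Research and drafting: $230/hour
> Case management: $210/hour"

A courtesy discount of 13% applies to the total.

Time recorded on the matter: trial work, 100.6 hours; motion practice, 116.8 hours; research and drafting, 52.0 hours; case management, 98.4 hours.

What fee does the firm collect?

$111,125.10

Trial work: 100.6 × $510 = $51,306.00
Motion practice: 116.8 × $375 = $43,800.00
Research and drafting: 52.0 × $230 = $11,960.00
Case management: 98.4 × $210 = $20,664.00
Subtotal: $127,730.00
Less 13% discount: −$16,604.90
Total: $127,730.00 − $16,604.90 = $111,125.10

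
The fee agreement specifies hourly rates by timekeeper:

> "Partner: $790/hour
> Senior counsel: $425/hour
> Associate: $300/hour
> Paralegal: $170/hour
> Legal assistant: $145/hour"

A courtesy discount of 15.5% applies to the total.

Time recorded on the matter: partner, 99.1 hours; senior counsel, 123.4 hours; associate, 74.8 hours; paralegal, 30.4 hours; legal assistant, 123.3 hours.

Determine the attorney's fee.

$148,906.32

Partner: 99.1 × $790 = $78,289.00
Senior counsel: 123.4 × $425 = $52,445.00
Associate: 74.8 × $300 = $22,440.00
Paralegal: 30.4 × $170 = $5,168.00
Legal assistant: 123.3 × $145 = $17,878.50
Subtotal: $176,220.50
Less 15.5% discount: −$27,314.18
Total: $176,220.50 − $27,314.18 = $148,906.32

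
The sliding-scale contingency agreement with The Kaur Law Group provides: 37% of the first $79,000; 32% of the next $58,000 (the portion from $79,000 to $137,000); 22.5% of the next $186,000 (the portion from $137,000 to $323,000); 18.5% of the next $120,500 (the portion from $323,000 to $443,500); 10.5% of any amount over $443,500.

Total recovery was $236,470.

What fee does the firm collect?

$70,170.75

First $79,000 at 37% = $29,230.00
Next $58,000 at 32% = $18,560.00
Remaining $99,470 at 22.5% = $22,380.75
Fee: $29,230.00 + $18,560.00 + $22,380.75 = $70,170.75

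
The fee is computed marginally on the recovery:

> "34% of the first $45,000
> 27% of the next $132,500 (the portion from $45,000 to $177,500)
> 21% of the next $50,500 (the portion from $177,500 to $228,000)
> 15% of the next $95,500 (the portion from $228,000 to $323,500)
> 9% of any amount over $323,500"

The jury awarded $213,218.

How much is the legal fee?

$58,575.78

First $45,000 at 34% = $15,300.00
Next $132,500 at 27% = $35,775.00
Remaining $35,718 at 21% = $7,500.78
Fee: $15,300.00 + $35,775.00 + $7,500.78 = $58,575.78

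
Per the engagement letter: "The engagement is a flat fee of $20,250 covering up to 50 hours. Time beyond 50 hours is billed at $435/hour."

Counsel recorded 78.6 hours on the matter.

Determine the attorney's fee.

$32,691.00

Flat fee: $20,250.00
Excess hours: 78.6 − 50 = 28.6
Overrun: 28.6 × $435 = $12,441.00
Total: $20,250.00 + $12,441.00 = $32,691.00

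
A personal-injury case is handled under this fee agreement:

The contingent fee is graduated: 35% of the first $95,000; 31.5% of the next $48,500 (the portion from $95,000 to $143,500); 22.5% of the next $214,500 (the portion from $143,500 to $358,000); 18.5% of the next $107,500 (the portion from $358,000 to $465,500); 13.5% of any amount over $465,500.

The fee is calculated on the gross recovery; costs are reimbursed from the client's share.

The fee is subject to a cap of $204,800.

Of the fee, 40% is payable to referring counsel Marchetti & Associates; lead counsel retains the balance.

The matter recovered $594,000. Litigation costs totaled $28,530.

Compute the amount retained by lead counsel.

$80,415.00

Fee base is the gross recovery, $594,000; costs are reimbursed separately.
First $95,000 at 35% = $33,250.00
Next $48,500 at 31.5% = $15,277.50
Next $214,500 at 22.5% = $48,262.50
Next $107,500 at 18.5% = $19,887.50
Remaining $128,500 at 13.5% = $17,347.50
Fee: $33,250.00 + $15,277.50 + $48,262.50 + $19,887.50 + $17,347.50 = $134,025.00
$134,025.00 is under the $204,800 cap.
Referral share: 40% of $134,025.00 = $53,610.00; lead counsel retains $134,025.00 − $53,610.00 = $80,415.00.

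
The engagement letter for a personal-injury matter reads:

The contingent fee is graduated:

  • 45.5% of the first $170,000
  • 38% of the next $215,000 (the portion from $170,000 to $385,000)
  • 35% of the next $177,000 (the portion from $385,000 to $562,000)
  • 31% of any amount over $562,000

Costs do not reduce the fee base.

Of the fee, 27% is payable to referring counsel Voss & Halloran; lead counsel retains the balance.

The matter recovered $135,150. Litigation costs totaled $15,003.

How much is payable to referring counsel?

$16,603.18

Fee base is the gross recovery, $135,150; costs are reimbursed separately.
First $135,150 at 45.5% = $61,493.25
Referral share: 27% of $61,493.25 = $16,603.18; lead counsel retains $61,493.25 − $16,603.18 = $44,890.07.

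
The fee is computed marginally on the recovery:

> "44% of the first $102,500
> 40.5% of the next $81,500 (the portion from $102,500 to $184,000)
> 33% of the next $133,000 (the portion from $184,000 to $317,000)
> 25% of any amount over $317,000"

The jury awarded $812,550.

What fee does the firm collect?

First $102,500 at 44% = $45,100.00
Next $81,500 at 40.5% = $33,007.50
Next $133,000 at 33% = $43,890.00
Remaining $495,550 at 25% = $123,887.50
Fee: $45,100.00 + $33,007.50 + $43,890.00 + $123,887.50 = $245,885.00

$245,885.00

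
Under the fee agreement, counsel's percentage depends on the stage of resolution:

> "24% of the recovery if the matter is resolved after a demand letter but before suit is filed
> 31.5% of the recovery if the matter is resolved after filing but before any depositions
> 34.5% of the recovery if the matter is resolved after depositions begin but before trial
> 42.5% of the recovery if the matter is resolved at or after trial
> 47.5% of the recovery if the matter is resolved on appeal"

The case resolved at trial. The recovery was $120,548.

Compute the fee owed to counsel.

$51,232.90

The matter resolved at trial, so the 42.5% rate applies.
$120,548 × 42.5% = $51,232.90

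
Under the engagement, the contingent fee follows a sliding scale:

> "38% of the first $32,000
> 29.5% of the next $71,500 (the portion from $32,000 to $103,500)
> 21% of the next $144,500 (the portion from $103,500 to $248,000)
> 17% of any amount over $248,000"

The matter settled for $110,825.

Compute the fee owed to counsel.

$34,790.75

First $32,000 at 38% = $12,160.00
Next $71,500 at 29.5% = $21,092.50
Remaining $7,325 at 21% = $1,538.25
Fee: $12,160.00 + $21,092.50 + $1,538.25 = $34,790.75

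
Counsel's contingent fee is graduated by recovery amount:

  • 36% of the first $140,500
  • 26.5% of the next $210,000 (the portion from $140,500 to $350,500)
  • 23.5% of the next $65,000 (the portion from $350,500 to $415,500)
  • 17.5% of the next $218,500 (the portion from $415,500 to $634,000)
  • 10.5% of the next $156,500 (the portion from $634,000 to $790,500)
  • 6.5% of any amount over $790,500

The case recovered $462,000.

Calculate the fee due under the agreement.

First $140,500 at 36% = $50,580.00
Next $210,000 at 26.5% = $55,650.00
Next $65,000 at 23.5% = $15,275.00
Remaining $46,500 at 17.5% = $8,137.50
Fee: $50,580.00 + $55,650.00 + $15,275.00 + $8,137.50 = $129,642.50

$129,642.50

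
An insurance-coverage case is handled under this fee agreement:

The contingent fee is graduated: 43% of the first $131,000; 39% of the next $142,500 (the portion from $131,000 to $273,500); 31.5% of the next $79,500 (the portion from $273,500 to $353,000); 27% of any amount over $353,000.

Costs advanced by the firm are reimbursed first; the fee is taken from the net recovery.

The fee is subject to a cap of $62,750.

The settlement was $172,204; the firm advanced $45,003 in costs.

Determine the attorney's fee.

$54,696.43

Fee base (net of costs): $172,204 − $45,003 = $127,201
First $127,201 at 43% = $54,696.43
$54,696.43 is under the $62,750 cap.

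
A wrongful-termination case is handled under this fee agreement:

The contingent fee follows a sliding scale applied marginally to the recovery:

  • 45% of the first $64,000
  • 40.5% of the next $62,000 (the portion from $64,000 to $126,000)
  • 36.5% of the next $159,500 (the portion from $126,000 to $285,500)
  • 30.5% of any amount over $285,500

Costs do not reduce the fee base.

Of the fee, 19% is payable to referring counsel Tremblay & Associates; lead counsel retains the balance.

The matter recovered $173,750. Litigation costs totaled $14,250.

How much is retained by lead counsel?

Fee base is the gross recovery, $173,750; costs are reimbursed separately.
First $64,000 at 45% = $28,800.00
Next $62,000 at 40.5% = $25,110.00
Remaining $47,750 at 36.5% = $17,428.75
Fee: $28,800.00 + $25,110.00 + $17,428.75 = $71,338.75
Referral share: 19% of $71,338.75 = $13,554.36; lead counsel retains $71,338.75 − $13,554.36 = $57,784.39.

$57,784.39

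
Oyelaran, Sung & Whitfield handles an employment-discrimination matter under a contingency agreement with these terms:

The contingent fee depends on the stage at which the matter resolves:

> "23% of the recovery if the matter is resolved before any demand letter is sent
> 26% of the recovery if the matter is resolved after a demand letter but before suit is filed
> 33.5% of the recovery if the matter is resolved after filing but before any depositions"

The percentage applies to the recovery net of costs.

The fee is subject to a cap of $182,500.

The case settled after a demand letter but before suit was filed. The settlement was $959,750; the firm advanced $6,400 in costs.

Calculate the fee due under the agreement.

$182,500.00

Fee base (net of costs): $959,750 − $6,400 = $953,350
The matter settled after a demand letter but before suit was filed, so the 26% rate applies.
$953,350 × 26% = $247,871.00
$247,871.00 exceeds the $182,500 cap, so the fee is capped at $182,500.00.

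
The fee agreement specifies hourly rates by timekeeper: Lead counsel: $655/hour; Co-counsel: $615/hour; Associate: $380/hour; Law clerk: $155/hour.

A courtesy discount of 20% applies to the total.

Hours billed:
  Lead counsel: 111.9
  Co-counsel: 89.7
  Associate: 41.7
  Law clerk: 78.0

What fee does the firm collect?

$125,116.80

Lead counsel: 111.9 × $655 = $73,294.50
Co-counsel: 89.7 × $615 = $55,165.50
Associate: 41.7 × $380 = $15,846.00
Law clerk: 78.0 × $155 = $12,090.00
Subtotal: $156,396.00
Less 20% discount: −$31,279.20
Total: $156,396.00 − $31,279.20 = $125,116.80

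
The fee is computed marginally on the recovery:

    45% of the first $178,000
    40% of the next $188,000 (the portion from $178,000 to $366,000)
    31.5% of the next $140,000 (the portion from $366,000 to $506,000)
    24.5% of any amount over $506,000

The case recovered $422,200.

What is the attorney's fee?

$173,003.00

First $178,000 at 45% = $80,100.00
Next $188,000 at 40% = $75,200.00
Remaining $56,200 at 31.5% = $17,703.00
Fee: $80,100.00 + $75,200.00 + $17,703.00 = $173,003.00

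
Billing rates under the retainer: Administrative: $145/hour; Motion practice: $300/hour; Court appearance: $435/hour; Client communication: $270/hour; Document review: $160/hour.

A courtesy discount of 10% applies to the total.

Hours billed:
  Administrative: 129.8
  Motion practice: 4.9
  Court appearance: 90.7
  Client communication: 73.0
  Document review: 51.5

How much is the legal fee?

Administrative: 129.8 × $145 = $18,821.00
Motion practice: 4.9 × $300 = $1,470.00
Court appearance: 90.7 × $435 = $39,454.50
Client communication: 73.0 × $270 = $19,710.00
Document review: 51.5 × $160 = $8,240.00
Subtotal: $87,695.50
Less 10% discount: −$8,769.55
Total: $87,695.50 − $8,769.55 = $78,925.95

$78,925.95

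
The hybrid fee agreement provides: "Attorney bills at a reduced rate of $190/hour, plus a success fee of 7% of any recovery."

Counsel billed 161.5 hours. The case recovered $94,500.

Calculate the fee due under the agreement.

$37,300.00

Hourly: 161.5 × $190 = $30,685.00
Success fee: 7% of $94,500 = $6,615.00
Total: $30,685.00 + $6,615.00 = $37,300.00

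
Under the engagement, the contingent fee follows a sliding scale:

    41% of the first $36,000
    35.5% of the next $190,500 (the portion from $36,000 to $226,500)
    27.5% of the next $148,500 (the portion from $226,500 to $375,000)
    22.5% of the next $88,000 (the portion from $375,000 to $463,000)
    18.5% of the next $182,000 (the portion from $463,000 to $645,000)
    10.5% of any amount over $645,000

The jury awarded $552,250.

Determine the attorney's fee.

$159,536.25

First $36,000 at 41% = $14,760.00
Next $190,500 at 35.5% = $67,627.50
Next $148,500 at 27.5% = $40,837.50
Next $88,000 at 22.5% = $19,800.00
Remaining $89,250 at 18.5% = $16,511.25
Fee: $14,760.00 + $67,627.50 + $40,837.50 + $19,800.00 + $16,511.25 = $159,536.25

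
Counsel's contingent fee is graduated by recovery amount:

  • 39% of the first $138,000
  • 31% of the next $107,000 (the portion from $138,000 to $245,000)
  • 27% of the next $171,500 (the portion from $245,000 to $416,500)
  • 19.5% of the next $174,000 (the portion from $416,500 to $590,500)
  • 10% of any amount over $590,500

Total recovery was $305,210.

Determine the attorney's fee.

$103,246.70

First $138,000 at 39% = $53,820.00
Next $107,000 at 31% = $33,170.00
Remaining $60,210 at 27% = $16,256.70
Fee: $53,820.00 + $33,170.00 + $16,256.70 = $103,246.70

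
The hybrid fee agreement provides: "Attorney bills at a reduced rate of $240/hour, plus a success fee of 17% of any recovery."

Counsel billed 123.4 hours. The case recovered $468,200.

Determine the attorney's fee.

Hourly: 123.4 × $240 = $29,616.00
Success fee: 17% of $468,200 = $79,594.00
Total: $29,616.00 + $79,594.00 = $109,210.00

$109,210.00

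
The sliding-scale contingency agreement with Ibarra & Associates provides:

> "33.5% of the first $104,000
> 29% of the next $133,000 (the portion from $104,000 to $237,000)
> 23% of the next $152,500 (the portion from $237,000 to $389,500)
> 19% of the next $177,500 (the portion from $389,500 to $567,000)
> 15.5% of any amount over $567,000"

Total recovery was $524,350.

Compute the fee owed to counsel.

$134,106.50

First $104,000 at 33.5% = $34,840.00
Next $133,000 at 29% = $38,570.00
Next $152,500 at 23% = $35,075.00
Remaining $134,850 at 19% = $25,621.50
Fee: $34,840.00 + $38,570.00 + $35,075.00 + $25,621.50 = $134,106.50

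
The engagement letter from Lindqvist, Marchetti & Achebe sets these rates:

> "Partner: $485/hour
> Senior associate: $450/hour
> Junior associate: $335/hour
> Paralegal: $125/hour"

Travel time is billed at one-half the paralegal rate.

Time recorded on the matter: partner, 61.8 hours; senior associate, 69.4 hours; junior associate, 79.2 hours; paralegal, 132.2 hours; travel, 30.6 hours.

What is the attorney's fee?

$106,172.50

Partner: 61.8 × $485 = $29,973.00
Senior associate: 69.4 × $450 = $31,230.00
Junior associate: 79.2 × $335 = $26,532.00
Paralegal: 132.2 × $125 = $16,525.00
Subtotal: $29,973.00 + $31,230.00 + $26,532.00 + $16,525.00 = $104,260.00
Travel: 30.6 × ($125 ÷ 2) = 30.6 × $62.50 = $1,912.50
Total: $104,260.00 + $1,912.50 = $106,172.50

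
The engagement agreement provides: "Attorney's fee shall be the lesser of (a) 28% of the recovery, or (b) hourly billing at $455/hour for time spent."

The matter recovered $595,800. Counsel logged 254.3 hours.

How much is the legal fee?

(a) 28% of $595,800 = $166,824.00
(b) 254.3 × $455 = $115,706.50
The lesser is (b): $115,706.50.

$115,706.50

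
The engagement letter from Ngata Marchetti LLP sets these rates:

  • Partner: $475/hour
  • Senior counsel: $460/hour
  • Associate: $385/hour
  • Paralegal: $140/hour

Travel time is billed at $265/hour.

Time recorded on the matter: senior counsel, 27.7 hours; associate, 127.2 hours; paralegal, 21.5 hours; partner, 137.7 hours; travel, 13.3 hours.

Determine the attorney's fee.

Partner: 137.7 × $475 = $65,407.50
Senior counsel: 27.7 × $460 = $12,742.00
Associate: 127.2 × $385 = $48,972.00
Paralegal: 21.5 × $140 = $3,010.00
Subtotal: $65,407.50 + $12,742.00 + $48,972.00 + $3,010.00 = $130,131.50
Travel: 13.3 × $265 = $3,524.50
Total: $130,131.50 + $3,524.50 = $133,656.00

$133,656.00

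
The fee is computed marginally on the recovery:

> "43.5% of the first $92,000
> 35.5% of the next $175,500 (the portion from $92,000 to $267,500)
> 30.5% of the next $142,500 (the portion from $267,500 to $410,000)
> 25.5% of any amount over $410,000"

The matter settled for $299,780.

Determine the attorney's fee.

First $92,000 at 43.5% = $40,020.00
Next $175,500 at 35.5% = $62,302.50
Remaining $32,280 at 30.5% = $9,845.40
Fee: $40,020.00 + $62,302.50 + $9,845.40 = $112,167.90

$112,167.90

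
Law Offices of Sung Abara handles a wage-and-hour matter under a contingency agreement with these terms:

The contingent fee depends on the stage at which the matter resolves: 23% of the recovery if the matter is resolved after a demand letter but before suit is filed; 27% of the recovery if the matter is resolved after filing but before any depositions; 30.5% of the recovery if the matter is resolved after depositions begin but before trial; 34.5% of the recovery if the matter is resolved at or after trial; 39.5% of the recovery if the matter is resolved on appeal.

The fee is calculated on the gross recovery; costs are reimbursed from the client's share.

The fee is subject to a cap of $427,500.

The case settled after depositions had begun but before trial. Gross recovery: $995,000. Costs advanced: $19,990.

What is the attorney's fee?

$303,475.00

Fee base is the gross recovery, $995,000; costs are reimbursed separately.
The matter settled after depositions had begun but before trial, so the 30.5% rate applies.
$995,000 × 30.5% = $303,475.00
$303,475.00 is under the $427,500 cap.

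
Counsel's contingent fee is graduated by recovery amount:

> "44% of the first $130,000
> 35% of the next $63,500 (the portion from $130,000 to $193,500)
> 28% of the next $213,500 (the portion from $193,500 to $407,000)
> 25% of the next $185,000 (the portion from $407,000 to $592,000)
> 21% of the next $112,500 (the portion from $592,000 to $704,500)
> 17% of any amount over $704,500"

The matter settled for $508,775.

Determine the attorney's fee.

$164,648.75

First $130,000 at 44% = $57,200.00
Next $63,500 at 35% = $22,225.00
Next $213,500 at 28% = $59,780.00
Remaining $101,775 at 25% = $25,443.75
Fee: $57,200.00 + $22,225.00 + $59,780.00 + $25,443.75 = $164,648.75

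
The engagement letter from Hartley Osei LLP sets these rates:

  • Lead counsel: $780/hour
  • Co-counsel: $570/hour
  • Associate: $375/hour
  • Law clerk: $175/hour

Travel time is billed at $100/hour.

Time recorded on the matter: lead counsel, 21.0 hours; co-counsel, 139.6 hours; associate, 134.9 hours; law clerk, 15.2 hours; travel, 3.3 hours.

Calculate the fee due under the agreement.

$149,529.50

Lead counsel: 21.0 × $780 = $16,380.00
Co-counsel: 139.6 × $570 = $79,572.00
Associate: 134.9 × $375 = $50,587.50
Law clerk: 15.2 × $175 = $2,660.00
Subtotal: $16,380.00 + $79,572.00 + $50,587.50 + $2,660.00 = $149,199.50
Travel: 3.3 × $100 = $330.00
Total: $149,199.50 + $330.00 = $149,529.50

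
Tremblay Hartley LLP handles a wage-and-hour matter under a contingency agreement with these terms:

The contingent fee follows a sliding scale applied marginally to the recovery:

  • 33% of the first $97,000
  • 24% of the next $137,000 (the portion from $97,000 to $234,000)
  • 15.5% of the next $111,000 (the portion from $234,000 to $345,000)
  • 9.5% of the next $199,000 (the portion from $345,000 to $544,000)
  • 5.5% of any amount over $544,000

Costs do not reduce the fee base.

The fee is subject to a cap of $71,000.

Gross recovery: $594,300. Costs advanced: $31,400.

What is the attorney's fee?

Fee base is the gross recovery, $594,300; costs are reimbursed separately.
First $97,000 at 33% = $32,010.00
Next $137,000 at 24% = $32,880.00
Next $111,000 at 15.5% = $17,205.00
Next $199,000 at 9.5% = $18,905.00
Remaining $50,300 at 5.5% = $2,766.50
Fee: $32,010.00 + $32,880.00 + $17,205.00 + $18,905.00 + $2,766.50 = $103,766.50
$103,766.50 exceeds the $71,000 cap, so the fee is capped at $71,000.00.

$71,000.00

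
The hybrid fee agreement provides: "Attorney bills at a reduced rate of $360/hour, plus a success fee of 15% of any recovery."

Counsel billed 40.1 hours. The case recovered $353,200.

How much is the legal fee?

$67,416.00

Hourly: 40.1 × $360 = $14,436.00
Success fee: 15% of $353,200 = $52,980.00
Total: $14,436.00 + $52,980.00 = $67,416.00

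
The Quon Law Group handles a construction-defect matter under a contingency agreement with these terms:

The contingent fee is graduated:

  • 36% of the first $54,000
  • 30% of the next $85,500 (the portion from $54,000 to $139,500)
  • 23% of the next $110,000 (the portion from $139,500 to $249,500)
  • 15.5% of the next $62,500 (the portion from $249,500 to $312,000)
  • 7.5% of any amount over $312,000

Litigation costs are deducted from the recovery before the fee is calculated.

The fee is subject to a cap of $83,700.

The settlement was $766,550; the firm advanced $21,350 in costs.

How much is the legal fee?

$83,700.00

Fee base (net of costs): $766,550 − $21,350 = $745,200
First $54,000 at 36% = $19,440.00
Next $85,500 at 30% = $25,650.00
Next $110,000 at 23% = $25,300.00
Next $62,500 at 15.5% = $9,687.50
Remaining $433,200 at 7.5% = $32,490.00
Fee: $19,440.00 + $25,650.00 + $25,300.00 + $9,687.50 + $32,490.00 = $112,567.50
$112,567.50 exceeds the $83,700 cap, so the fee is capped at $83,700.00.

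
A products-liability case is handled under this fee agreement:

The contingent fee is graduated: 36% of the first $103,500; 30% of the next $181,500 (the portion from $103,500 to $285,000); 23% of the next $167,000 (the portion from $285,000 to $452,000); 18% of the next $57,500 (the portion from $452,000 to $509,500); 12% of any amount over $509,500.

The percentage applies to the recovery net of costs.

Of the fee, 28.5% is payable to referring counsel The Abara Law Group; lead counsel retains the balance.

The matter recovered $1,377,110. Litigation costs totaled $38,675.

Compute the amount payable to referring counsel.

$68,383.53

Fee base (net of costs): $1,377,110 − $38,675 = $1,338,435
First $103,500 at 36% = $37,260.00
Next $181,500 at 30% = $54,450.00
Next $167,000 at 23% = $38,410.00
Next $57,500 at 18% = $10,350.00
Remaining $828,935 at 12% = $99,472.20
Fee: $37,260.00 + $54,450.00 + $38,410.00 + $10,350.00 + $99,472.20 = $239,942.20
Referral share: 28.5% of $239,942.20 = $68,383.53; lead counsel retains $239,942.20 − $68,383.53 = $171,558.67.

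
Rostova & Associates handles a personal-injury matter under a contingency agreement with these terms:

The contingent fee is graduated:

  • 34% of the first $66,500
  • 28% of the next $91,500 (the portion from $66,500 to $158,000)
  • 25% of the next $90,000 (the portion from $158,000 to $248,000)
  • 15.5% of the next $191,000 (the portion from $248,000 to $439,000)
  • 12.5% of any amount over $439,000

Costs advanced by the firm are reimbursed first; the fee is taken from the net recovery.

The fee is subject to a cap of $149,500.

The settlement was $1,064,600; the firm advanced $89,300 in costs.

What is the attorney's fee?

Fee base (net of costs): $1,064,600 − $89,300 = $975,300
First $66,500 at 34% = $22,610.00
Next $91,500 at 28% = $25,620.00
Next $90,000 at 25% = $22,500.00
Next $191,000 at 15.5% = $29,605.00
Remaining $536,300 at 12.5% = $67,037.50
Fee: $22,610.00 + $25,620.00 + $22,500.00 + $29,605.00 + $67,037.50 = $167,372.50
$167,372.50 exceeds the $149,500 cap, so the fee is capped at $149,500.00.

$149,500.00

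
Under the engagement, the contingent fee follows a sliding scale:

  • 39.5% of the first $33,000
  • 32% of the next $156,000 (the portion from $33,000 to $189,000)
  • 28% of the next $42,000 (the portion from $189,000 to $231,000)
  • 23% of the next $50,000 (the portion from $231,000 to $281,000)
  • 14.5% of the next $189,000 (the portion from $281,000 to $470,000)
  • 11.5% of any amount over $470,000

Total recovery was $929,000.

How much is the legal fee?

First $33,000 at 39.5% = $13,035.00
Next $156,000 at 32% = $49,920.00
Next $42,000 at 28% = $11,760.00
Next $50,000 at 23% = $11,500.00
Next $189,000 at 14.5% = $27,405.00
Remaining $459,000 at 11.5% = $52,785.00
Fee: $13,035.00 + $49,920.00 + $11,760.00 + $11,500.00 + $27,405.00 + $52,785.00 = $166,405.00

$166,405.00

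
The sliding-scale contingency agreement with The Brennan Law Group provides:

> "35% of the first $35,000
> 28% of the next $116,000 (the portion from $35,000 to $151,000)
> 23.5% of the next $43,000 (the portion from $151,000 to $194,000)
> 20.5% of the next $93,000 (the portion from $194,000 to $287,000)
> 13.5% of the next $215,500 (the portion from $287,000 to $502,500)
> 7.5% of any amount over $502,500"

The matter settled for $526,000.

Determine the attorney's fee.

First $35,000 at 35% = $12,250.00
Next $116,000 at 28% = $32,480.00
Next $43,000 at 23.5% = $10,105.00
Next $93,000 at 20.5% = $19,065.00
Next $215,500 at 13.5% = $29,092.50
Remaining $23,500 at 7.5% = $1,762.50
Fee: $12,250.00 + $32,480.00 + $10,105.00 + $19,065.00 + $29,092.50 + $1,762.50 = $104,755.00

$104,755.00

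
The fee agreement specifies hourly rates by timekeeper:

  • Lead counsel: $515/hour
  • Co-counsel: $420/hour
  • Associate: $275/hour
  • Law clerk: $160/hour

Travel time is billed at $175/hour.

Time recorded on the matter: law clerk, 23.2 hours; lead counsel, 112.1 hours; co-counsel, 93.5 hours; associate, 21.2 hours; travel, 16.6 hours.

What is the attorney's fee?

$109,448.50

Lead counsel: 112.1 × $515 = $57,731.50
Co-counsel: 93.5 × $420 = $39,270.00
Associate: 21.2 × $275 = $5,830.00
Law clerk: 23.2 × $160 = $3,712.00
Subtotal: $57,731.50 + $39,270.00 + $5,830.00 + $3,712.00 = $106,543.50
Travel: 16.6 × $175 = $2,905.00
Total: $106,543.50 + $2,905.00 = $109,448.50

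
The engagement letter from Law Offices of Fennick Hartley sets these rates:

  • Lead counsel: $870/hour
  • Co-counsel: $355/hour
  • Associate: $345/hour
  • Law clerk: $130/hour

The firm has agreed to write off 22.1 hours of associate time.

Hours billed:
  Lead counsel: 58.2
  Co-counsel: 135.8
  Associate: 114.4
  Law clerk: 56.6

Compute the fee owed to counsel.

$138,044.50

Lead counsel: 58.2 × $870 = $50,634.00
Co-counsel: 135.8 × $355 = $48,209.00
Associate: 114.4 × $345 = $39,468.00
Law clerk: 56.6 × $130 = $7,358.00
Subtotal: $145,669.00
Write-off: 22.1 × $345 = $7,624.50
Total: $145,669.00 − $7,624.50 = $138,044.50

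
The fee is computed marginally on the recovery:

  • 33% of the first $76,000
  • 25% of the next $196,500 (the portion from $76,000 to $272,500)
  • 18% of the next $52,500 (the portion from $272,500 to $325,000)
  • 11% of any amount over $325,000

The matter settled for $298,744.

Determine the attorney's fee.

First $76,000 at 33% = $25,080.00
Next $196,500 at 25% = $49,125.00
Remaining $26,244 at 18% = $4,723.92
Fee: $25,080.00 + $49,125.00 + $4,723.92 = $78,928.92

$78,928.92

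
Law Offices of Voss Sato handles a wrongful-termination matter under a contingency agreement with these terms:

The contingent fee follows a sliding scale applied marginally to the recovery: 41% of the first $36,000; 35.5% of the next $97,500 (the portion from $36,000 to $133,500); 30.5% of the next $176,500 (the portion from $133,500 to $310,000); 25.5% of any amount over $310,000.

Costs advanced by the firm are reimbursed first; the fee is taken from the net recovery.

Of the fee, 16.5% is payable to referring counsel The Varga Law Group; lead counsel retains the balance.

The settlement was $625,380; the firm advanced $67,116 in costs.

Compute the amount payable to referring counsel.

$27,474.53

Fee base (net of costs): $625,380 − $67,116 = $558,264
First $36,000 at 41% = $14,760.00
Next $97,500 at 35.5% = $34,612.50
Next $176,500 at 30.5% = $53,832.50
Remaining $248,264 at 25.5% = $63,307.32
Fee: $14,760.00 + $34,612.50 + $53,832.50 + $63,307.32 = $166,512.32
Referral share: 16.5% of $166,512.32 = $27,474.53; lead counsel retains $166,512.32 − $27,474.53 = $139,037.79.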